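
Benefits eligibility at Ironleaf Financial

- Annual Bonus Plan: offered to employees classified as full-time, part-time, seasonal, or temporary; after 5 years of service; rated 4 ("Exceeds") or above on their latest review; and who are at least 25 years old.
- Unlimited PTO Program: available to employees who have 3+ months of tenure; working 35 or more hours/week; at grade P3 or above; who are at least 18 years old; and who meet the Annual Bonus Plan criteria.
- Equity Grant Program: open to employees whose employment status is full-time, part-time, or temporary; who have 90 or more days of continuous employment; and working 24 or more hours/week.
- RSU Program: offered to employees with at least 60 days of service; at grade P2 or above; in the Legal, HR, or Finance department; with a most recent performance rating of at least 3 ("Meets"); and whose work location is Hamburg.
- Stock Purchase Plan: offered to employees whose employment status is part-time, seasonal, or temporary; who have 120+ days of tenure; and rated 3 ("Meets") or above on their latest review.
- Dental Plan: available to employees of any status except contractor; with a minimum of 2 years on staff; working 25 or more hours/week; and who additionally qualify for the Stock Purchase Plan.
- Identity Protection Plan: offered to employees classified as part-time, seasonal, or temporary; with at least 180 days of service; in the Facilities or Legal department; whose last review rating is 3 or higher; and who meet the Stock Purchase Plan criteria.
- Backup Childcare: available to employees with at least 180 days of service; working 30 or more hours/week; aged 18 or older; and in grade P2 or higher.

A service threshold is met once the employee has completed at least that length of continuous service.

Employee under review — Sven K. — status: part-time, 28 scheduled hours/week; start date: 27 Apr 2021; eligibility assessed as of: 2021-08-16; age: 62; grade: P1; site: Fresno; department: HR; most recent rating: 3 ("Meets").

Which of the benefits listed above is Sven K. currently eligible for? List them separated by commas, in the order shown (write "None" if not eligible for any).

Service from 27 Apr 2021 to 2021-08-16: 111 days.
Annual Bonus Plan — status part-time ✓; service 111 days < 5 years (≈1825 days) ✗ → not eligible.
Unlimited PTO Program — service 111 days ≥ 3 months (≈90 days) ✓; 28 hrs/wk < 35 ✗ → not eligible.
Equity Grant Program — status part-time ✓; service 111 days ≥ 90 days ✓; 28 hrs/wk ≥ 24 ✓ → eligible.
RSU Program — service 111 days ≥ 60 days ✓; grade P1 < P2 ✗ → not eligible.
Stock Purchase Plan — status part-time ✓; service 111 days < 120 days ✗ → not eligible.
Dental Plan — status part-time ✓ (not excluded); service 111 days < 2 years (≈730 days) ✗ → not eligible.
Identity Protection Plan — status part-time ✓; service 111 days < 180 days ✗ → not eligible.
Backup Childcare — service 111 days < 180 days ✗ → not eligible.

Equity Grant Program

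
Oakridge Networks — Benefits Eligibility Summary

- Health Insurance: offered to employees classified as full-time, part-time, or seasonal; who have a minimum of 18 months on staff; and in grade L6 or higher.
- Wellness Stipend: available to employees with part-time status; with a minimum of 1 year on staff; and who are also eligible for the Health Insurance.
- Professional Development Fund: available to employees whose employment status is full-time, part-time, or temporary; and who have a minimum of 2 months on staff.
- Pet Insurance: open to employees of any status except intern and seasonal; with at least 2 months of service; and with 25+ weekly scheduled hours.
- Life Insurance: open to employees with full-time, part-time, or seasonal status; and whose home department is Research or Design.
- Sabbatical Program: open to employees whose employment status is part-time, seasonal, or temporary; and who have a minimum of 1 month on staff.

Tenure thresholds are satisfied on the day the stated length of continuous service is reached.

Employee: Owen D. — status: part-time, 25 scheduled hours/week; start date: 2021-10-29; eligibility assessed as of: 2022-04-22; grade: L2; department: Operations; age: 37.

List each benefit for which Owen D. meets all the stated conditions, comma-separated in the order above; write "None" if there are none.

Professional Development Fund, Pet Insurance, Sabbatical Program

Service from 2021-10-29 to 2022-04-22: 175 days.
Health Insurance — status part-time ✓; service 175 days < 18 months (≈540 days) ✗ → not eligible.
Wellness Stipend — status part-time ✓; service 175 days < 1 year (≈365 days) ✗ → not eligible.
Professional Development Fund — status part-time ✓; service 175 days ≥ 2 months (≈60 days) ✓ → eligible.
Pet Insurance — status part-time ✓ (not excluded); service 175 days ≥ 2 months (≈60 days) ✓; 25 hrs/wk ≥ 25 ✓ → eligible.
Life Insurance — status part-time ✓; dept Operations ✗ → not eligible.
Sabbatical Program — status part-time ✓; service 175 days ≥ 1 month (≈30 days) ✓ → eligible.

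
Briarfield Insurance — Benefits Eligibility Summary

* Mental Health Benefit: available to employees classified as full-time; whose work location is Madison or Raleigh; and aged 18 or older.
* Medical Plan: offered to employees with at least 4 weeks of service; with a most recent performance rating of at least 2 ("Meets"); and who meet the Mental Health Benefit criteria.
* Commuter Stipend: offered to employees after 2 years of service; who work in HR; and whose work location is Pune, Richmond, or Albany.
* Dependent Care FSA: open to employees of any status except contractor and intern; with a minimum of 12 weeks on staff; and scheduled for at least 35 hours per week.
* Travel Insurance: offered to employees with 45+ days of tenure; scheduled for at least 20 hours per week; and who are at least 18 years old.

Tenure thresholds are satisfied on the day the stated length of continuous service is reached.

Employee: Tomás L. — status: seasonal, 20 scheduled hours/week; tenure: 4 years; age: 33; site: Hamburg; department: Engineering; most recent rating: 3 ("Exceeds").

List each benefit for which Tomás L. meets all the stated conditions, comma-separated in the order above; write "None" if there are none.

Mental Health Benefit — status seasonal ✗ (requires full-time) → not eligible.
Medical Plan — service 4 years ≥ 4 weeks (≈28 days) ✓; rating 3 ≥ 2 ✓; not eligible for Mental Health Benefit ✗ → not eligible.
Commuter Stipend — service 4 years ≥ 2 years ✓; dept Engineering ✗ → not eligible.
Dependent Care FSA — status seasonal ✓ (not excluded); service 4 years ≥ 12 weeks (≈84 days) ✓; 20 hrs/wk < 35 ✗ → not eligible.
Travel Insurance — service 4 years ≥ 45 days ✓; 20 hrs/wk ≥ 20 ✓; age 33 ≥ 18 ✓ → eligible.

Travel Insurance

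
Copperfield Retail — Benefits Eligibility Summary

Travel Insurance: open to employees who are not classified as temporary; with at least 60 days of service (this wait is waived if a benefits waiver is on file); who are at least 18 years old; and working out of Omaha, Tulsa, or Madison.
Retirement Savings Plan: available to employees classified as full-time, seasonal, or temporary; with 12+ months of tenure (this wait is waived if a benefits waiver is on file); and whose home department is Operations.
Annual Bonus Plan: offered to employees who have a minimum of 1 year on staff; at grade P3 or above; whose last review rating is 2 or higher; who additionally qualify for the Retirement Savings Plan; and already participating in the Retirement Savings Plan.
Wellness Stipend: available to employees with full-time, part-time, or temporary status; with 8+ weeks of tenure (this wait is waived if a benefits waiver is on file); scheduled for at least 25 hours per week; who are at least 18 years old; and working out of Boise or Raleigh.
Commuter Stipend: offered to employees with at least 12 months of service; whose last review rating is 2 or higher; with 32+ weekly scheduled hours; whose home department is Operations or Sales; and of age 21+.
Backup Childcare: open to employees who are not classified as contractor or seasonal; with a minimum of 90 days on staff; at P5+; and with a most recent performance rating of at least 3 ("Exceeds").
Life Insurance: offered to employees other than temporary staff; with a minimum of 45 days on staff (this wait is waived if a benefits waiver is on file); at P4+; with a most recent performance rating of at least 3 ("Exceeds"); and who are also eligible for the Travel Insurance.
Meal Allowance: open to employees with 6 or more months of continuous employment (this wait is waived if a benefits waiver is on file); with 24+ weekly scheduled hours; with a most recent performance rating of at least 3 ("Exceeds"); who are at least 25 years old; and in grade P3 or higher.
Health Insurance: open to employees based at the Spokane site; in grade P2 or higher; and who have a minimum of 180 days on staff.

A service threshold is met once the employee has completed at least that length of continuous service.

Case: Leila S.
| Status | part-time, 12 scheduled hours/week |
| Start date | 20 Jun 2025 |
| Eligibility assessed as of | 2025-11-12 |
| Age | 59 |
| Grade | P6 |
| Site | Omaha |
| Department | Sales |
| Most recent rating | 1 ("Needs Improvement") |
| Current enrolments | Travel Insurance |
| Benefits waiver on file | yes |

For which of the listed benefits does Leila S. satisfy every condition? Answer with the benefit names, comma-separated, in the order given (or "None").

Service from 20 Jun 2025 to 2025-11-12: 145 days.
Travel Insurance — status part-time ✓ (not excluded); benefits waiver on file ✓; age 59 ≥ 18 ✓; site Omaha ✓ → eligible.
Retirement Savings Plan — status part-time ✗ (requires full-time, seasonal, or temporary) → not eligible.
Annual Bonus Plan — service 145 days < 1 year (≈365 days) ✗ → not eligible.
Wellness Stipend — status part-time ✓; benefits waiver on file ✓; 12 hrs/wk < 25 ✗ → not eligible.
Commuter Stipend — service 145 days < 12 months (≈360 days) ✗ → not eligible.
Backup Childcare — status part-time ✓ (not excluded); service 145 days ≥ 90 days ✓; grade P6 ≥ P5 ✓; rating 1 < 3 ✗ → not eligible.
Life Insurance — status part-time ✓ (not excluded); benefits waiver on file ✓; grade P6 ≥ P4 ✓; rating 1 < 3 ✗ → not eligible.
Meal Allowance — benefits waiver on file ✓; 12 hrs/wk < 24 ✗ → not eligible.
Health Insurance — site Omaha ✗ (not Spokane) → not eligible.

Travel Insurance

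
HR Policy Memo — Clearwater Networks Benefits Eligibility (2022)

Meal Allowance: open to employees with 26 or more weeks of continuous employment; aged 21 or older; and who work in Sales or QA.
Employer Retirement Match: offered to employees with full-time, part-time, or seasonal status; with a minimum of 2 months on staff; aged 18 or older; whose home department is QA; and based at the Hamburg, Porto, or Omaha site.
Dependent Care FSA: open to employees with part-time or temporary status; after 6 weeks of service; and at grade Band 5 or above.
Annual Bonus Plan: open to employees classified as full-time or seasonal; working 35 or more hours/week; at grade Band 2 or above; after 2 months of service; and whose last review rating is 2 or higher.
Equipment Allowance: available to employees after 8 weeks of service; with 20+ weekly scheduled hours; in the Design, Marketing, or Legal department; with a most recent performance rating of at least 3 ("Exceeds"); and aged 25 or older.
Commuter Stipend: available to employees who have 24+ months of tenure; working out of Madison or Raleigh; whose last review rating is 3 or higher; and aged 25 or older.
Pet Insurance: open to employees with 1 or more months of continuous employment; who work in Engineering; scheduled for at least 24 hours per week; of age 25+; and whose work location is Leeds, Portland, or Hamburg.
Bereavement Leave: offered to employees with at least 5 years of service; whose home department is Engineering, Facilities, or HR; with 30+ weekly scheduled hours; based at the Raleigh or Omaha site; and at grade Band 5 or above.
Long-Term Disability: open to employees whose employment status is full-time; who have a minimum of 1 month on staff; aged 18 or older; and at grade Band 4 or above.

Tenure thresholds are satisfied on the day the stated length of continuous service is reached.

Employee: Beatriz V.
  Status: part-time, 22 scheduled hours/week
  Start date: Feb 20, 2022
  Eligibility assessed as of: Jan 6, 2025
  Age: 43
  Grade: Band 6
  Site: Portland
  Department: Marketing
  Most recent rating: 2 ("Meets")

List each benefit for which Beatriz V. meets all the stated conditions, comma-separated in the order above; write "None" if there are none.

Service from Feb 20, 2022 to Jan 6, 2025: 1051 days.
Meal Allowance — service 1051 days ≥ 26 weeks (≈182 days) ✓; age 43 ≥ 21 ✓; dept Marketing ✗ → not eligible.
Employer Retirement Match — status part-time ✓; service 1051 days ≥ 2 months (≈60 days) ✓; age 43 ≥ 18 ✓; dept Marketing ✗ → not eligible.
Dependent Care FSA — status part-time ✓; service 1051 days ≥ 6 weeks (≈42 days) ✓; grade Band 6 ≥ Band 5 ✓ → eligible.
Annual Bonus Plan — status part-time ✗ (requires full-time or seasonal) → not eligible.
Equipment Allowance — service 1051 days ≥ 8 weeks (≈56 days) ✓; 22 hrs/wk ≥ 20 ✓; dept Marketing ✓; rating 2 < 3 ✗ → not eligible.
Commuter Stipend — service 1051 days ≥ 24 months (≈720 days) ✓; site Portland ✗ (not Madison or Raleigh) → not eligible.
Pet Insurance — service 1051 days ≥ 1 month (≈30 days) ✓; dept Marketing ✗ → not eligible.
Bereavement Leave — service 1051 days < 5 years (≈1825 days) ✗ → not eligible.
Long-Term Disability — status part-time ✗ (requires full-time) → not eligible.

Dependent Care FSA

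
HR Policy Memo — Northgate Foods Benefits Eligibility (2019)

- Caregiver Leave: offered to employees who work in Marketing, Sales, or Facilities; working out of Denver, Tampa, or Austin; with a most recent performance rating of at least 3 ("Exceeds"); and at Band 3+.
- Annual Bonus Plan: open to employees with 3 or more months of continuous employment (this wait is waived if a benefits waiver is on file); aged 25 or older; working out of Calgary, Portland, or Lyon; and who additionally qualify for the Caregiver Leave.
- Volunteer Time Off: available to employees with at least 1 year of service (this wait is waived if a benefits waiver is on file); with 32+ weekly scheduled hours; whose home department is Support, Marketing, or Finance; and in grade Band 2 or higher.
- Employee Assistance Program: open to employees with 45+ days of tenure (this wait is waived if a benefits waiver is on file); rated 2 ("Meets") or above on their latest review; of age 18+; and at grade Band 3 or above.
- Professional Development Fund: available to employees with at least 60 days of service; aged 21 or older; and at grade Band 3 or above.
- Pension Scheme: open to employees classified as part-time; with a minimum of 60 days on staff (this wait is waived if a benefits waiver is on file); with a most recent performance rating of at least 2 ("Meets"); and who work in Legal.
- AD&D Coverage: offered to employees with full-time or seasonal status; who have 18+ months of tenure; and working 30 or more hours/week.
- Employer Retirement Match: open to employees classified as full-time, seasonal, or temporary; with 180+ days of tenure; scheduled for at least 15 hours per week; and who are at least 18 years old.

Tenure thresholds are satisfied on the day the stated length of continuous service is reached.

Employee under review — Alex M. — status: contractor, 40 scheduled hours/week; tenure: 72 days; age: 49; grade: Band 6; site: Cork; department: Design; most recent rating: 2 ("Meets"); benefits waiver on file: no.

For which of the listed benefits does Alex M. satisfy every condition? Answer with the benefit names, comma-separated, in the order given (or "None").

Employee Assistance Program, Professional Development Fund

Caregiver Leave — dept Design ✗ → not eligible.
Annual Bonus Plan — no waiver, service 72 days < 3 months (≈90 days) ✗ → not eligible.
Volunteer Time Off — no waiver, service 72 days < 1 year (≈365 days) ✗ → not eligible.
Employee Assistance Program — no waiver, service 72 days ≥ 45 days ✓; rating 2 ≥ 2 ✓; age 49 ≥ 18 ✓; grade Band 6 ≥ Band 3 ✓ → eligible.
Professional Development Fund — service 72 days ≥ 60 days ✓; age 49 ≥ 21 ✓; grade Band 6 ≥ Band 3 ✓ → eligible.
Pension Scheme — status contractor ✗ (requires part-time) → not eligible.
AD&D Coverage — status contractor ✗ (requires full-time or seasonal) → not eligible.
Employer Retirement Match — status contractor ✗ (requires full-time, seasonal, or temporary) → not eligible.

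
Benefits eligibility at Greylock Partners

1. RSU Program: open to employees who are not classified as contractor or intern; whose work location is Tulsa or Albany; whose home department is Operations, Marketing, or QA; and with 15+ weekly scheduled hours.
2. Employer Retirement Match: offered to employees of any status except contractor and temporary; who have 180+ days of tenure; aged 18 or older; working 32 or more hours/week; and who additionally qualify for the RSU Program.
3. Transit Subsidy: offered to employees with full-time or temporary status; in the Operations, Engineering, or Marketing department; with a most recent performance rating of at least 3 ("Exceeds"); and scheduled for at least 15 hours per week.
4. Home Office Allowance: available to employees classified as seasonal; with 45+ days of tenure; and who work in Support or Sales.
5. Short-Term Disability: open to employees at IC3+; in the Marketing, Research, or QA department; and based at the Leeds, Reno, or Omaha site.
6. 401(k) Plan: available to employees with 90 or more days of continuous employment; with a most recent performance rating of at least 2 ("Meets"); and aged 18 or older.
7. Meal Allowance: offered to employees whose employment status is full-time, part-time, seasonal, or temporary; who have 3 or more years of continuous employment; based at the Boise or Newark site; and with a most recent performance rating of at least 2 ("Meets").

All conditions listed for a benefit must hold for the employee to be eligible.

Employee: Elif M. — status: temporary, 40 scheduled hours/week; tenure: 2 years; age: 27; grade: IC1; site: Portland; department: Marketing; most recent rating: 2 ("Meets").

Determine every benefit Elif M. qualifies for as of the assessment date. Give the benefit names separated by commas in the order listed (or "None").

401(k) Plan

RSU Program — status temporary ✓ (not excluded); site Portland ✗ (not Tulsa or Albany) → not eligible.
Employer Retirement Match — status temporary ✗ (excluded) → not eligible.
Transit Subsidy — status temporary ✓; dept Marketing ✓; rating 2 < 3 ✗ → not eligible.
Home Office Allowance — status temporary ✗ (requires seasonal) → not eligible.
Short-Term Disability — grade IC1 < IC3 ✗ → not eligible.
401(k) Plan — service 2 years ≥ 90 days ✓; rating 2 ≥ 2 ✓; age 27 ≥ 18 ✓ → eligible.
Meal Allowance — status temporary ✓; service 2 years < 3 years ✗ → not eligible.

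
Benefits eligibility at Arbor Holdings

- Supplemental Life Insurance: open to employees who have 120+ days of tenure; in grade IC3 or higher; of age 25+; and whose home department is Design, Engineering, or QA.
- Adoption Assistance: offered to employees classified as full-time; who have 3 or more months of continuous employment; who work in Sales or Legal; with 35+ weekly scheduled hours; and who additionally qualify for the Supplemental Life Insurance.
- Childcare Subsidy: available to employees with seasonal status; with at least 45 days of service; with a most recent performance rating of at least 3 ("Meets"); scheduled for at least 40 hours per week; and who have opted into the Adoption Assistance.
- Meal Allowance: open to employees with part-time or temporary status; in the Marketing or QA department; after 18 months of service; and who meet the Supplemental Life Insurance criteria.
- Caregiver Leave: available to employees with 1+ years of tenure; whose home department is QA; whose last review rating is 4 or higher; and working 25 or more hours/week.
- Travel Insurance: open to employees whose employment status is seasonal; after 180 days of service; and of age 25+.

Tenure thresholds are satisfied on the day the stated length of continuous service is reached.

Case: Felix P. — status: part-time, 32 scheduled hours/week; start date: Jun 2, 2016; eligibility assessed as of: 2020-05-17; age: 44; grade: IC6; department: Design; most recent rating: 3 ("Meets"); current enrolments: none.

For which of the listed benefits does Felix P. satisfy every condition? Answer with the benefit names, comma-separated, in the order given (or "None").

Supplemental Life Insurance

Service from Jun 2, 2016 to 2020-05-17: 1445 days.
Supplemental Life Insurance — service 1445 days ≥ 120 days ✓; grade IC6 ≥ IC3 ✓; age 44 ≥ 25 ✓; dept Design ✓ → eligible.
Adoption Assistance — status part-time ✗ (requires full-time) → not eligible.
Childcare Subsidy — status part-time ✗ (requires seasonal) → not eligible.
Meal Allowance — status part-time ✓; dept Design ✗ → not eligible.
Caregiver Leave — service 1445 days ≥ 1 year (≈365 days) ✓; dept Design ✗ → not eligible.
Travel Insurance — status part-time ✗ (requires seasonal) → not eligible.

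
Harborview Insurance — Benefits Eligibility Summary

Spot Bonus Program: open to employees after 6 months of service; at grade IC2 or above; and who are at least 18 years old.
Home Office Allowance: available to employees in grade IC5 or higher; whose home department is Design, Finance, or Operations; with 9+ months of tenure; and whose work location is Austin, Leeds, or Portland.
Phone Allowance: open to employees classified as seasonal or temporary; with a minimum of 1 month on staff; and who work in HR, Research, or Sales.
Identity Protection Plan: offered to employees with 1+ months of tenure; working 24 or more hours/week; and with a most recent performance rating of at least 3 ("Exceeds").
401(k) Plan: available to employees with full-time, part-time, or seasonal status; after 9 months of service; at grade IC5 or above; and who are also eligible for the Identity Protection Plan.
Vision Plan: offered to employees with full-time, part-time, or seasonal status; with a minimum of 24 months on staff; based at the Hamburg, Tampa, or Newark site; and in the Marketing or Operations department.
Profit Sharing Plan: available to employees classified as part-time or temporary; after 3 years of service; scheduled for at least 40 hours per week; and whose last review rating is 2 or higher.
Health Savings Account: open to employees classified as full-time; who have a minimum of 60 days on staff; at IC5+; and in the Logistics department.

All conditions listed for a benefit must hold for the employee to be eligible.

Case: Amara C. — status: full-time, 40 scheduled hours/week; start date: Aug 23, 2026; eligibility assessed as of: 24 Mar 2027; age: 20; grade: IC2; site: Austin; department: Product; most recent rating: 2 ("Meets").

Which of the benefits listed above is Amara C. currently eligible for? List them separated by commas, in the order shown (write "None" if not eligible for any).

Service from Aug 23, 2026 to 24 Mar 2027: 213 days.
Spot Bonus Program — service 213 days ≥ 6 months (≈180 days) ✓; grade IC2 ≥ IC2 ✓; age 20 ≥ 18 ✓ → eligible.
Home Office Allowance — grade IC2 < IC5 ✗ → not eligible.
Phone Allowance — status full-time ✗ (requires seasonal or temporary) → not eligible.
Identity Protection Plan — service 213 days ≥ 1 month (≈30 days) ✓; 40 hrs/wk ≥ 24 ✓; rating 2 < 3 ✗ → not eligible.
401(k) Plan — status full-time ✓; service 213 days < 9 months (≈270 days) ✗ → not eligible.
Vision Plan — status full-time ✓; service 213 days < 24 months (≈720 days) ✗ → not eligible.
Profit Sharing Plan — status full-time ✗ (requires part-time or temporary) → not eligible.
Health Savings Account — status full-time ✓; service 213 days ≥ 60 days ✓; grade IC2 < IC5 ✗ → not eligible.

Spot Bonus Program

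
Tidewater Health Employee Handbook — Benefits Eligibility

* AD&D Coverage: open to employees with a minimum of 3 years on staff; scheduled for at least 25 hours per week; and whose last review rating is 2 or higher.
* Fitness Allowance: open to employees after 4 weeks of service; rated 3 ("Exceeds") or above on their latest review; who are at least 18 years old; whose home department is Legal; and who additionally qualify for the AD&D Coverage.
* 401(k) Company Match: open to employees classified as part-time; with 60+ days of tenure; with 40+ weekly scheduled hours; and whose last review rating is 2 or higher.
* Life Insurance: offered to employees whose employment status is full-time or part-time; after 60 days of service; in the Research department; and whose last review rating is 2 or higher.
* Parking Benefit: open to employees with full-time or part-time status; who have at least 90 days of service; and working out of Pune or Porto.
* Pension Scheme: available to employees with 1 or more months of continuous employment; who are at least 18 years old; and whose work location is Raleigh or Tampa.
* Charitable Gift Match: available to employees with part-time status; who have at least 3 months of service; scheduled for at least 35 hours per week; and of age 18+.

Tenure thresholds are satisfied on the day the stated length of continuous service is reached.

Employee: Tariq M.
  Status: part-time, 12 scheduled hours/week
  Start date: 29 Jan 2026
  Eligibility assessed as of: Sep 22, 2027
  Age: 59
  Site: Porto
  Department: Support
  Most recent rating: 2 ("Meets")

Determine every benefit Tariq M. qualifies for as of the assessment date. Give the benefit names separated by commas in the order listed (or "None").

Service from 29 Jan 2026 to Sep 22, 2027: 601 days.
AD&D Coverage — service 601 days < 3 years (≈1095 days) ✗ → not eligible.
Fitness Allowance — service 601 days ≥ 4 weeks (≈28 days) ✓; rating 2 < 3 ✗ → not eligible.
401(k) Company Match — status part-time ✓; service 601 days ≥ 60 days ✓; 12 hrs/wk < 40 ✗ → not eligible.
Life Insurance — status part-time ✓; service 601 days ≥ 60 days ✓; dept Support ✗ → not eligible.
Parking Benefit — status part-time ✓; service 601 days ≥ 90 days ✓; site Porto ✓ → eligible.
Pension Scheme — service 601 days ≥ 1 month (≈30 days) ✓; age 59 ≥ 18 ✓; site Porto ✗ (not Raleigh or Tampa) → not eligible.
Charitable Gift Match — status part-time ✓; service 601 days ≥ 3 months (≈90 days) ✓; 12 hrs/wk < 35 ✗ → not eligible.

Parking Benefit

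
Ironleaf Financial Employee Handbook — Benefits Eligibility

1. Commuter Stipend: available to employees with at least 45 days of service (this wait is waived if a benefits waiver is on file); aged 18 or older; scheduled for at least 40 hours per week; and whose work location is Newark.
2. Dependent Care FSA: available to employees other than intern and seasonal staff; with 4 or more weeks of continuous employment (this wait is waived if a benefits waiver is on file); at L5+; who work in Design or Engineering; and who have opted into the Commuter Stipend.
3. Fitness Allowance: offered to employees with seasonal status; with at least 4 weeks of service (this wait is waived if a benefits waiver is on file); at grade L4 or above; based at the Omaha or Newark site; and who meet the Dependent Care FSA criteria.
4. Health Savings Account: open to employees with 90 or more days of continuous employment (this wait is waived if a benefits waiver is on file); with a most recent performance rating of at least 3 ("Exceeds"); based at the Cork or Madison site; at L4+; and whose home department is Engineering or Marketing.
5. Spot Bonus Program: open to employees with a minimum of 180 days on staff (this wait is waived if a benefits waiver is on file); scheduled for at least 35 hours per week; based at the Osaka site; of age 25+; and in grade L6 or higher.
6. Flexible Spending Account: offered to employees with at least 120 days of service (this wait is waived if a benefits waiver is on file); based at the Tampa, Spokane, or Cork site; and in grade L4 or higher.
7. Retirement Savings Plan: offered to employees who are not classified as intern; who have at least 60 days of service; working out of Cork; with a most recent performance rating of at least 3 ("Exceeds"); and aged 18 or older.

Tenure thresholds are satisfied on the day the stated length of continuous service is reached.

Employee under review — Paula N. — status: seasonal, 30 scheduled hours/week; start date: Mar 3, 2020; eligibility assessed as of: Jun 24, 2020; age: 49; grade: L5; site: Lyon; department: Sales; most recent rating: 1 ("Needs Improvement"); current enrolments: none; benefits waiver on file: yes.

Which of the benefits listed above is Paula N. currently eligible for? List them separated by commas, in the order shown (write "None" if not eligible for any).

Service from Mar 3, 2020 to Jun 24, 2020: 113 days.
Commuter Stipend — benefits waiver on file ✓; age 49 ≥ 18 ✓; 30 hrs/wk < 40 ✗ → not eligible.
Dependent Care FSA — status seasonal ✗ (excluded) → not eligible.
Fitness Allowance — status seasonal ✓; benefits waiver on file ✓; grade L5 ≥ L4 ✓; site Lyon ✗ (not Omaha or Newark) → not eligible.
Health Savings Account — benefits waiver on file ✓; rating 1 < 3 ✗ → not eligible.
Spot Bonus Program — benefits waiver on file ✓; 30 hrs/wk < 35 ✗ → not eligible.
Flexible Spending Account — benefits waiver on file ✓; site Lyon ✗ (not Tampa, Spokane, or Cork) → not eligible.
Retirement Savings Plan — status seasonal ✓ (not excluded); service 113 days ≥ 60 days ✓; site Lyon ✗ (not Cork) → not eligible.

None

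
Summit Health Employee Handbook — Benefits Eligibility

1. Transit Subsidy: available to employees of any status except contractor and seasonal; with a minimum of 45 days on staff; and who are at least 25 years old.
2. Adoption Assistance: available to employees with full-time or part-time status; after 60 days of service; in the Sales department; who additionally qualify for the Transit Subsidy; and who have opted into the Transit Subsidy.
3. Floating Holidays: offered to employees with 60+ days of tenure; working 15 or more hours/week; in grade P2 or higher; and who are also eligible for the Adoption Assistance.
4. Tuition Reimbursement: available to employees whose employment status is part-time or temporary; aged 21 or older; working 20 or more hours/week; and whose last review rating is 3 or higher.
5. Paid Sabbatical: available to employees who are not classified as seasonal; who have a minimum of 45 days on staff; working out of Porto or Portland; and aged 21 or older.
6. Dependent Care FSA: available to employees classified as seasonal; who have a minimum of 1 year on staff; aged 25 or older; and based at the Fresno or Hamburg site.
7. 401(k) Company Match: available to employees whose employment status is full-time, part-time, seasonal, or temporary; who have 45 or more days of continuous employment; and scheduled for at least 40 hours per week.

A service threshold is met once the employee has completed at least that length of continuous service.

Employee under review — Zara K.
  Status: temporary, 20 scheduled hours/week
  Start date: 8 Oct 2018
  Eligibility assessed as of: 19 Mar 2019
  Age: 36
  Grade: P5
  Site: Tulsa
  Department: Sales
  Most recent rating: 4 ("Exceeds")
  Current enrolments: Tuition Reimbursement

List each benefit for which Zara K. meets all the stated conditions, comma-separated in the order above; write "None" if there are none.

Transit Subsidy, Tuition Reimbursement

Service from 8 Oct 2018 to 19 Mar 2019: 162 days.
Transit Subsidy — status temporary ✓ (not excluded); service 162 days ≥ 45 days ✓; age 36 ≥ 25 ✓ → eligible.
Adoption Assistance — status temporary ✗ (requires full-time or part-time) → not eligible.
Floating Holidays — service 162 days ≥ 60 days ✓; 20 hrs/wk ≥ 15 ✓; grade P5 ≥ P2 ✓; not eligible for Adoption Assistance ✗ → not eligible.
Tuition Reimbursement — status temporary ✓; age 36 ≥ 21 ✓; 20 hrs/wk ≥ 20 ✓; rating 4 ≥ 3 ✓ → eligible.
Paid Sabbatical — status temporary ✓ (not excluded); service 162 days ≥ 45 days ✓; site Tulsa ✗ (not Porto or Portland) → not eligible.
Dependent Care FSA — status temporary ✗ (requires seasonal) → not eligible.
401(k) Company Match — status temporary ✓; service 162 days ≥ 45 days ✓; 20 hrs/wk < 40 ✗ → not eligible.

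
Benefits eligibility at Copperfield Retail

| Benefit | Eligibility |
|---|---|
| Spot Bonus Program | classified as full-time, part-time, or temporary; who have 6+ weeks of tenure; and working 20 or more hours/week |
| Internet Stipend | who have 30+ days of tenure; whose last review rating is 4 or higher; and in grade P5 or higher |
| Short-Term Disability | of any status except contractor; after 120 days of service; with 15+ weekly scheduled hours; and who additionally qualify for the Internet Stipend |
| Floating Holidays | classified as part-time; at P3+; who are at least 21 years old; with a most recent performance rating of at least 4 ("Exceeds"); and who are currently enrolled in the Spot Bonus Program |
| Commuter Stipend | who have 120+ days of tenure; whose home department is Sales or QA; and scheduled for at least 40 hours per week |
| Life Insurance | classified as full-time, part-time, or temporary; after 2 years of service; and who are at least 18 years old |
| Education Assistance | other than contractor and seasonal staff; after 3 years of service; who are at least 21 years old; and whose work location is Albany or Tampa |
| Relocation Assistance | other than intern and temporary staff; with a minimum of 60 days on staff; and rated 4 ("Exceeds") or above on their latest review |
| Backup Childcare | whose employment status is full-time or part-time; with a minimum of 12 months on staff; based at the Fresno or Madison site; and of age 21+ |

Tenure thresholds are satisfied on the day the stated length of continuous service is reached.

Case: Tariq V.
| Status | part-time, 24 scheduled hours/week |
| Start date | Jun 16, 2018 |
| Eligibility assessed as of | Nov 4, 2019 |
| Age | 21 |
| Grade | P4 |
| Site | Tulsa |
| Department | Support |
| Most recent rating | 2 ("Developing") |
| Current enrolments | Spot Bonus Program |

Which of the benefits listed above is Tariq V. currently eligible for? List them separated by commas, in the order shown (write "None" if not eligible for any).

Spot Bonus Program

Service from Jun 16, 2018 to Nov 4, 2019: 506 days.
Spot Bonus Program — status part-time ✓; service 506 days ≥ 6 weeks (≈42 days) ✓; 24 hrs/wk ≥ 20 ✓ → eligible.
Internet Stipend — service 506 days ≥ 30 days ✓; rating 2 < 4 ✗ → not eligible.
Short-Term Disability — status part-time ✓ (not excluded); service 506 days ≥ 120 days ✓; 24 hrs/wk ≥ 15 ✓; not eligible for Internet Stipend ✗ → not eligible.
Floating Holidays — status part-time ✓; grade P4 ≥ P3 ✓; age 21 ≥ 21 ✓; rating 2 < 4 ✗ → not eligible.
Commuter Stipend — service 506 days ≥ 120 days ✓; dept Support ✗ → not eligible.
Life Insurance — status part-time ✓; service 506 days < 2 years (≈730 days) ✗ → not eligible.
Education Assistance — status part-time ✓ (not excluded); service 506 days < 3 years (≈1095 days) ✗ → not eligible.
Relocation Assistance — status part-time ✓ (not excluded); service 506 days ≥ 60 days ✓; rating 2 < 4 ✗ → not eligible.
Backup Childcare — status part-time ✓; service 506 days ≥ 12 months (≈360 days) ✓; site Tulsa ✗ (not Fresno or Madison) → not eligible.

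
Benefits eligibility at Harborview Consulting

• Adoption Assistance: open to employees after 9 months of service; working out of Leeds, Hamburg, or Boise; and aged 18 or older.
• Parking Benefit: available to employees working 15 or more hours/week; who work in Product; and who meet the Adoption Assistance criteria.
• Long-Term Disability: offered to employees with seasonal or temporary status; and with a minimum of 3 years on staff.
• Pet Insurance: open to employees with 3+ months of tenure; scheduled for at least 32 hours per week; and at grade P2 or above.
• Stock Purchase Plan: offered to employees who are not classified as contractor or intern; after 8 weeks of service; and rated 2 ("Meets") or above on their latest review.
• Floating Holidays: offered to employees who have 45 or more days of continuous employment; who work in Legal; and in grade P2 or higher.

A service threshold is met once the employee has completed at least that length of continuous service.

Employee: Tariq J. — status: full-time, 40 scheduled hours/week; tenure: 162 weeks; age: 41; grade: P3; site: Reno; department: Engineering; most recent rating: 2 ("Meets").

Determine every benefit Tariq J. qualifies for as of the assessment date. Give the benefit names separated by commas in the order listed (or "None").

Adoption Assistance — service 162 weeks ≥ 9 months (≈270 days) ✓; site Reno ✗ (not Leeds, Hamburg, or Boise) → not eligible.
Parking Benefit — 40 hrs/wk ≥ 15 ✓; dept Engineering ✗ → not eligible.
Long-Term Disability — status full-time ✗ (requires seasonal or temporary) → not eligible.
Pet Insurance — service 162 weeks ≥ 3 months (≈90 days) ✓; 40 hrs/wk ≥ 32 ✓; grade P3 ≥ P2 ✓ → eligible.
Stock Purchase Plan — status full-time ✓ (not excluded); service 162 weeks ≥ 8 weeks ✓; rating 2 ≥ 2 ✓ → eligible.
Floating Holidays — service 162 weeks ≥ 45 days ✓; dept Engineering ✗ → not eligible.

Pet Insurance, Stock Purchase Plan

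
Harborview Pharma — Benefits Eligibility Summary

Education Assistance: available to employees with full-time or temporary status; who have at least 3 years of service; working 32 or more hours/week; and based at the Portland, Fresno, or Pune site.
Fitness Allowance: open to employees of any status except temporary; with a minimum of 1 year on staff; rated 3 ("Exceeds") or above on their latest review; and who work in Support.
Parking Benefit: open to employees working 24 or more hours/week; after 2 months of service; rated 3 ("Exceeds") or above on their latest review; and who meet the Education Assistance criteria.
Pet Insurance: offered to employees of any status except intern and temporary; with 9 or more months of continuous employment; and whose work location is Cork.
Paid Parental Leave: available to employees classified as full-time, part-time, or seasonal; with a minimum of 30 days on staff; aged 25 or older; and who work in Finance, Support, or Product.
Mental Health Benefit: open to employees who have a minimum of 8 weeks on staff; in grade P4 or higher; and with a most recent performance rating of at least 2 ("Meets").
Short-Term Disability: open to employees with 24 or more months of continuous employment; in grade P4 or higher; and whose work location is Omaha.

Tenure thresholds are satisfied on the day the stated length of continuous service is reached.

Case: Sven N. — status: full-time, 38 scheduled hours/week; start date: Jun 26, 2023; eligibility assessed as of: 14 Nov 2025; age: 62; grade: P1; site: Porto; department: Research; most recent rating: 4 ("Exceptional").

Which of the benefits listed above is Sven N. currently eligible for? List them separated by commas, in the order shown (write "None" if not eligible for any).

None

Service from Jun 26, 2023 to 14 Nov 2025: 872 days.
Education Assistance — status full-time ✓; service 872 days < 3 years (≈1095 days) ✗ → not eligible.
Fitness Allowance — status full-time ✓ (not excluded); service 872 days ≥ 1 year (≈365 days) ✓; rating 4 ≥ 3 ✓; dept Research ✗ → not eligible.
Parking Benefit — 38 hrs/wk ≥ 24 ✓; service 872 days ≥ 2 months (≈60 days) ✓; rating 4 ≥ 3 ✓; not eligible for Education Assistance ✗ → not eligible.
Pet Insurance — status full-time ✓ (not excluded); service 872 days ≥ 9 months (≈270 days) ✓; site Porto ✗ (not Cork) → not eligible.
Paid Parental Leave — status full-time ✓; service 872 days ≥ 30 days ✓; age 62 ≥ 25 ✓; dept Research ✗ → not eligible.
Mental Health Benefit — service 872 days ≥ 8 weeks (≈56 days) ✓; grade P1 < P4 ✗ → not eligible.
Short-Term Disability — service 872 days ≥ 24 months (≈720 days) ✓; grade P1 < P4 ✗ → not eligible.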